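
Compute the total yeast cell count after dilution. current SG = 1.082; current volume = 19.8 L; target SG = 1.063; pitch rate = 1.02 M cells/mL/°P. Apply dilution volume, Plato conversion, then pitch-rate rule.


V_w = V·((SG_c−1)/(SG_t−1)−1);  °P = 259 − 259/SG_t;  cells = rate·(V+V_w)·°P
V_w = 19.8·((1.082−1)/(1.063−1)−1) = 5.9714
V_final = 19.8 + 5.9714 = 25.7714
°P = 259 − 259/1.063 = 15.3500
cells = 1.02·25.7714·15.3500

403.5020 billion cells


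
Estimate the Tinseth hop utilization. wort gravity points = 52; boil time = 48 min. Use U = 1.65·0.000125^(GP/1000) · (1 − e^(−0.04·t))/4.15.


bigness = 1.65·0.000125^(52/1000) = 1.0340
boil_factor = (1 − e^(−0.04·48))/4.15 = 0.2056
U = 1.0340 · 0.2056

0.2126


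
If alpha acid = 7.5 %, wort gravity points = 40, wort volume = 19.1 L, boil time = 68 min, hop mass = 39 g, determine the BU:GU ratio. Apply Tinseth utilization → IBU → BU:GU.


U = 1.65·0.000125^(GP/1000)·(1−e^(−0.04t))/4.15;  IBU = (α/100)·m·U·1000/V;  BU:GU = IBU/GP
U = 1.65·0.000125^(40/1000)·(1−e^(−0.04·68))/4.15 = 0.2592
IBU = (7.5/100)·39·0.2592·1000/19.1 = 39.7018
BU:GU = 39.7018/40

0.9925


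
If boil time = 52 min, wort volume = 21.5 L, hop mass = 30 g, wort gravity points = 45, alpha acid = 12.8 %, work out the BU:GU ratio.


U = 1.65·0.000125^(GP/1000)·(1−e^(−0.04t))/4.15;  IBU = (α/100)·m·U·1000/V;  BU:GU = IBU/GP
U = 1.65·0.000125^(45/1000)·(1−e^(−0.04·52))/4.15 = 0.2322
IBU = (12.8/100)·30·0.2322·1000/21.5 = 41.4698
BU:GU = 41.4698/45

0.9216


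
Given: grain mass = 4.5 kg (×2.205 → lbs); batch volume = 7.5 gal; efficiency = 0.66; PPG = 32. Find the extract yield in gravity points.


points = lbs × PPG × eff / vol
lbs = 4.5 × 2.205 = 9.9225
points = 9.9225 × 32 × 0.66 / 7.5

27.9418 points


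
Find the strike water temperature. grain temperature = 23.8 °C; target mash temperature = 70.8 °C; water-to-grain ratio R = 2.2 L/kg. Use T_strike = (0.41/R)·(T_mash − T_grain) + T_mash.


T_strike = (0.41/2.2)·(70.8 − 23.8) + 70.8

79.5591 °C


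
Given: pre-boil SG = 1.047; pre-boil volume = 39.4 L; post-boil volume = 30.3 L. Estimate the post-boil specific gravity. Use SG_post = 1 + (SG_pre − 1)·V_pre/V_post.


pts_pre = (1.047 − 1)·1000 = 47.0000
pts_post = 47.0000·39.4/30.3 = 61.1155
SG_post = 1 + 61.1155/1000

1.0611


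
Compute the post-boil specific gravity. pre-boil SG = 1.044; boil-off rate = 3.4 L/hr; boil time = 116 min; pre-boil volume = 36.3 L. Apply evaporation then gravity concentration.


V_post = V_pre − rate·(t/60);  SG_post = 1 + (SG_pre−1)·V_pre/V_post
V_post = 36.3 − 3.4·(116/60) = 29.7267
SG_post = 1 + (1.044 − 1)·36.3/29.7267

1.0537


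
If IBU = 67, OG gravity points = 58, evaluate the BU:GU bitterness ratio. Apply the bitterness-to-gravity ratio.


BU:GU = IBU / OG_points
BU:GU = 67 / 58

1.1552


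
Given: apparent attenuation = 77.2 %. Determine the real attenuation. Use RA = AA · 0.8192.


RA = 77.2 · 0.8192

63.2422 %


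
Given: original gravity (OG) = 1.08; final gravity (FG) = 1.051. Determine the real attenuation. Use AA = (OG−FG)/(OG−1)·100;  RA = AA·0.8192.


AA = (1.08 − 1.051)/(1.08 − 1)·100 = 36.2500
RA = 36.2500·0.8192

29.6960 %


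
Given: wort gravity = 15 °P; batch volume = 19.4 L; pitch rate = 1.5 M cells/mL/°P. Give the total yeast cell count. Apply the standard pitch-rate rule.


cells (billions) = rate · V_L · °P
cells = 1.5 · 19.4 · 15

436.5000 billion cells


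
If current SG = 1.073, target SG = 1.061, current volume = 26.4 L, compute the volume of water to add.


V_water = V·((SG_curr − 1)/(SG_target − 1) − 1)
V_water = 26.4·((1.073 − 1)/(1.061 − 1) − 1)

5.1934 L


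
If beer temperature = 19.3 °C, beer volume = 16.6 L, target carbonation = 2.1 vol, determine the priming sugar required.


residual = 14.695·(0.01821 + 0.09011·e^(−0.04·T));  sugar = (target − residual)·4.0·V
residual = 14.695·(0.01821 + 0.09011·e^(−0.04·19.3)) = 0.8795
sugar = (2.1 − 0.8795)·4.0·16.6

81.0427 g


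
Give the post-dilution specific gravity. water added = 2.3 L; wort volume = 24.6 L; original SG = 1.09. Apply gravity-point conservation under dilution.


SG_new = 1 + (SG_old − 1)·V_old/(V_old + V_water)
pts = (1.09 − 1)·1000·24.6/(24.6 + 2.3) = 82.3048
SG_new = 1 + 82.3048/1000

1.0823


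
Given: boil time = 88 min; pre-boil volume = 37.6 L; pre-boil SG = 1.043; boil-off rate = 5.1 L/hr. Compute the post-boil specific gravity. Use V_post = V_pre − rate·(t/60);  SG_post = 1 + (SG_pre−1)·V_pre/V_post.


V_post = 37.6 − 5.1·(88/60) = 30.1200
SG_post = 1 + (1.043 − 1)·37.6/30.1200

1.0537


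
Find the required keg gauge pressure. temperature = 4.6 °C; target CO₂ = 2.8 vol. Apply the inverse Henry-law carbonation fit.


psi = vols/(0.01821 + 0.09011·e^(−0.04·T)) − 14.695
psi = 2.8/(0.01821 + 0.09011·e^(−0.04·4.6)) − 14.695

15.3557 psi


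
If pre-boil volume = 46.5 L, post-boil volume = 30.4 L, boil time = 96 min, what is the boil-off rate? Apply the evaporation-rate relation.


rate = (V_pre − V_post) / (t_min/60)
rate = (46.5 − 30.4) / (96/60)

10.0625 L/hr


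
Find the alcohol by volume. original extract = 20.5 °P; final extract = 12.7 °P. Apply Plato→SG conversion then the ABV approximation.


SG = 259/(259 − P);  ABV = (OG − FG)·131.25
OG = 259/(259 − 20.5) = 1.0860
FG = 259/(259 − 12.7) = 1.0516
ABV = (1.0860 − 1.0516)·131.25

4.5138 % ABV


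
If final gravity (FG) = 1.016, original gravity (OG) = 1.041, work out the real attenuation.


AA = (OG−FG)/(OG−1)·100;  RA = AA·0.8192
AA = (1.041 − 1.016)/(1.041 − 1)·100 = 60.9756
RA = 60.9756·0.8192

49.9512 %


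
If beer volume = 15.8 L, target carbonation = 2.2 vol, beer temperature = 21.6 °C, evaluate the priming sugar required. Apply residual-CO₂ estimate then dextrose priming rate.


residual = 14.695·(0.01821 + 0.09011·e^(−0.04·T));  sugar = (target − residual)·4.0·V
residual = 14.695·(0.01821 + 0.09011·e^(−0.04·21.6)) = 0.8257
sugar = (2.2 − 0.8257)·4.0·15.8

86.8560 g


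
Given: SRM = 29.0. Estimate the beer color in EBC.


EBC = SRM · 1.97
EBC = 29.0 · 1.97

57.1300 EBC


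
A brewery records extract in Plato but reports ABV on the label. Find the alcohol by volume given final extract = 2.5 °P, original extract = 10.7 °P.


SG = 259/(259 − P);  ABV = (OG − FG)·131.25
OG = 259/(259 − 10.7) = 1.0431
FG = 259/(259 − 2.5) = 1.0097
ABV = (1.0431 − 1.0097)·131.25

4.3767 % ABV


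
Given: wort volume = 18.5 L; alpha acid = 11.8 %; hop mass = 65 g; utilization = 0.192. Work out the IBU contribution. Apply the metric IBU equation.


IBU = (α/100)·mass·U·1000 / V
IBU = (11.8/100)·65·0.192·1000 / 18.5

79.6022 IBU


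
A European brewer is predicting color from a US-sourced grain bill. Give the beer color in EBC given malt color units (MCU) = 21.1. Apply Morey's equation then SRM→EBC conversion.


SRM = 1.4922·MCU^0.6859;  EBC = SRM·1.97
SRM = 1.4922·21.1^0.6859 = 12.0824
EBC = 12.0824·1.97

23.8023 EBC


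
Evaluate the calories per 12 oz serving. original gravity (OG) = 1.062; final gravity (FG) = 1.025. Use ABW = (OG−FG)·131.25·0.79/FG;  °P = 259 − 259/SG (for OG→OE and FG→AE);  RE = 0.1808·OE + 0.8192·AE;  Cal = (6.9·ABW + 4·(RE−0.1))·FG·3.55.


ABW = (1.062 − 1.025)·131.25·0.79/1.025 = 3.7429
OE = 259 − 259/1.062 = 15.1205 °P
AE = 259 − 259/1.025 = 6.3171 °P
RE = 0.1808·15.1205 + 0.8192·6.3171 = 7.9087 °P
Cal = (6.9·3.7429 + 4·(7.9087−0.1))·1.025·3.55

207.6297 kcal


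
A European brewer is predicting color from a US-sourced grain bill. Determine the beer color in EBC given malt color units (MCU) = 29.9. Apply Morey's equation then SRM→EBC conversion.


SRM = 1.4922·MCU^0.6859;  EBC = SRM·1.97
SRM = 1.4922·29.9^0.6859 = 15.3458
EBC = 15.3458·1.97

30.2313 EBC


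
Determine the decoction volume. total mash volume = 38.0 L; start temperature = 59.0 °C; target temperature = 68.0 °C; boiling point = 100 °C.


V_dec = V_total·(T_target − T_start)/(T_boil − T_start)
V_dec = 38.0·(68.0 − 59.0)/(100 − 59.0)

8.3415 L


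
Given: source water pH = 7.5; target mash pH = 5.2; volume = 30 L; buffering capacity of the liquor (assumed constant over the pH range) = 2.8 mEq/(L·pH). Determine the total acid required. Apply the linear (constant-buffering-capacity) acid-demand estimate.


acid = buffering capacity · (pH_source − pH_target) · V
acid = 2.8 · (7.5 − 5.2) · 30

193.2000 mEq


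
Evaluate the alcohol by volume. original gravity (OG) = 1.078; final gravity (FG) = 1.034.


ABV = (OG − FG) · 131.25
ABV = (1.078 − 1.034) · 131.25

5.7750 % ABV


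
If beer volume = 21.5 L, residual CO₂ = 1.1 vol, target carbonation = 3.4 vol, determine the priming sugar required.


sugar = (target − residual)·4.0·V
sugar = (3.4 − 1.1)·4.0·21.5

197.8000 g


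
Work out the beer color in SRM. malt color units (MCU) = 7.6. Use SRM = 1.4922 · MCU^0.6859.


SRM = 1.4922 · 7.6^0.6859

5.9976 SRM


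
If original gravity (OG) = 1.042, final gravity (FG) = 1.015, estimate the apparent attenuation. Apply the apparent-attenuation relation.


AA = (OG − FG)/(OG − 1) · 100
AA = (1.042 − 1.015)/(1.042 − 1) · 100

64.2857 %


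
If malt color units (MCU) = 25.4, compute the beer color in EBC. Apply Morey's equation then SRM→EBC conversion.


SRM = 1.4922·MCU^0.6859;  EBC = SRM·1.97
SRM = 1.4922·25.4^0.6859 = 13.7215
EBC = 13.7215·1.97

27.0314 EBC


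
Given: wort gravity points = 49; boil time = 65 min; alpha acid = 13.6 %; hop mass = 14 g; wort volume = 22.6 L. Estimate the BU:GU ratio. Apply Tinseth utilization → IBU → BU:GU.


U = 1.65·0.000125^(GP/1000)·(1−e^(−0.04t))/4.15;  IBU = (α/100)·m·U·1000/V;  BU:GU = IBU/GP
U = 1.65·0.000125^(49/1000)·(1−e^(−0.04·65))/4.15 = 0.2370
IBU = (13.6/100)·14·0.2370·1000/22.6 = 19.9630
BU:GU = 19.9630/49

0.4074


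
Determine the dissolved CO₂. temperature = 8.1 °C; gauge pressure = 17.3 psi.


vols = (P + 14.695)·(0.01821 + 0.09011·e^(−0.04·T))
vols = (17.3 + 14.695)·(0.01821 + 0.09011·e^(−0.04·8.1))

2.6678 volumes


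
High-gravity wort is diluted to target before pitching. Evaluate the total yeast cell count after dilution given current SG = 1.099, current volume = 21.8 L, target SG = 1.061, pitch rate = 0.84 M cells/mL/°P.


V_w = V·((SG_c−1)/(SG_t−1)−1);  °P = 259 − 259/SG_t;  cells = rate·(V+V_w)·°P
V_w = 21.8·((1.099−1)/(1.061−1)−1) = 13.5803
V_final = 21.8 + 13.5803 = 35.3803
°P = 259 − 259/1.061 = 14.8907
cells = 0.84·35.3803·14.8907

442.5429 billion cells


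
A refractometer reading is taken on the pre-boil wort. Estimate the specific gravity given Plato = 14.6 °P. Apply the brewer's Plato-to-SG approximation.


SG = 259/(259 − P)
SG = 259/(259 − 14.6)

1.0597


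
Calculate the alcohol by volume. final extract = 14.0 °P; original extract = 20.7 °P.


SG = 259/(259 − P);  ABV = (OG − FG)·131.25
OG = 259/(259 − 20.7) = 1.0869
FG = 259/(259 − 14.0) = 1.0571
ABV = (1.0869 − 1.0571)·131.25

3.9011 % ABV


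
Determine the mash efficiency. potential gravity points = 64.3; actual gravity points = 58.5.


efficiency = actual / potential × 100
efficiency = 58.5 / 64.3 × 100

90.9798 %


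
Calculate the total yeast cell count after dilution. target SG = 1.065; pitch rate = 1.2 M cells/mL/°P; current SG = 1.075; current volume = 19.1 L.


V_w = V·((SG_c−1)/(SG_t−1)−1);  °P = 259 − 259/SG_t;  cells = rate·(V+V_w)·°P
V_w = 19.1·((1.075−1)/(1.065−1)−1) = 2.9385
V_final = 19.1 + 2.9385 = 22.0385
°P = 259 − 259/1.065 = 15.8075
cells = 1.2·22.0385·15.8075

418.0479 billion cells


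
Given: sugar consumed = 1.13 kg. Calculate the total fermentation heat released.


Q = m_sugar · 590 kJ/kg
Q = 1.13 · 590

666.7000 kJ


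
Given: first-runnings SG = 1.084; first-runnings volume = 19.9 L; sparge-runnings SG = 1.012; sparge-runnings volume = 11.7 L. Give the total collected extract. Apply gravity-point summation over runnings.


total = Σ (SG_i − 1)·1000·V_i
first = (1.084 − 1)·1000·19.9 = 1671.6000
sparge = (1.012 − 1)·1000·11.7 = 140.4000
total = 1671.6000 + 140.4000

1812.0000 gravity·L


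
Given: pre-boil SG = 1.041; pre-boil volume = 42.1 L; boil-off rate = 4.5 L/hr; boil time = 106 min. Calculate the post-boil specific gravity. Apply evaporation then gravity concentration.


V_post = V_pre − rate·(t/60);  SG_post = 1 + (SG_pre−1)·V_pre/V_post
V_post = 42.1 − 4.5·(106/60) = 34.1500
SG_post = 1 + (1.041 − 1)·42.1/34.1500

1.0505


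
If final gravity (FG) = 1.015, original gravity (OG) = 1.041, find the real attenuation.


AA = (OG−FG)/(OG−1)·100;  RA = AA·0.8192
AA = (1.041 − 1.015)/(1.041 − 1)·100 = 63.4146
RA = 63.4146·0.8192

51.9493 %


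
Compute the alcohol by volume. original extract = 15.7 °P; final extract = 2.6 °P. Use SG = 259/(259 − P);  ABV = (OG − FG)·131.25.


OG = 259/(259 − 15.7) = 1.0645
FG = 259/(259 − 2.6) = 1.0101
ABV = (1.0645 − 1.0101)·131.25

7.1386 % ABV


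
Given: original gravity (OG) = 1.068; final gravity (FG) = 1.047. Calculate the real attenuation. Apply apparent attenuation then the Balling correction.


AA = (OG−FG)/(OG−1)·100;  RA = AA·0.8192
AA = (1.068 − 1.047)/(1.068 − 1)·100 = 30.8824
RA = 30.8824·0.8192

25.2988 %


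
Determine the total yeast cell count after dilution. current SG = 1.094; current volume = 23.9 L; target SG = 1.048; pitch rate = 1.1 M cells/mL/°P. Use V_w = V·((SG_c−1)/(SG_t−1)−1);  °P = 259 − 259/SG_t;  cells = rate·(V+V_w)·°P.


V_w = 23.9·((1.094−1)/(1.048−1)−1) = 22.9042
V_final = 23.9 + 22.9042 = 46.8042
°P = 259 − 259/1.048 = 11.8626
cells = 1.1·46.8042·11.8626

610.7408 billion cells


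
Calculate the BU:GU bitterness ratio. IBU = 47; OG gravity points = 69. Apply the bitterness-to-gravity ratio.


BU:GU = IBU / OG_points
BU:GU = 47 / 69

0.6812


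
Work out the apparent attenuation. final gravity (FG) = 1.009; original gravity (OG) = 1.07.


AA = (OG − FG)/(OG − 1) · 100
AA = (1.07 − 1.009)/(1.07 − 1) · 100

87.1429 %


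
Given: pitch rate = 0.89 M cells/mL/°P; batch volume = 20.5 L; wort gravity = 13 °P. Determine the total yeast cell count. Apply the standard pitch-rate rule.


cells (billions) = rate · V_L · °P
cells = 0.89 · 20.5 · 13

237.1850 billion cells


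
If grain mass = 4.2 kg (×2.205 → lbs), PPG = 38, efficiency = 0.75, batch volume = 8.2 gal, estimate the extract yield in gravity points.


points = lbs × PPG × eff / vol
lbs = 4.2 × 2.205 = 9.2610
points = 9.2610 × 38 × 0.75 / 8.2

32.1876 points


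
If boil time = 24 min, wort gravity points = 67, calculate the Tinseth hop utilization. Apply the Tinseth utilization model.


U = 1.65·0.000125^(GP/1000) · (1 − e^(−0.04·t))/4.15
bigness = 1.65·0.000125^(67/1000) = 0.9036
boil_factor = (1 − e^(−0.04·24))/4.15 = 0.1487
U = 0.9036 · 0.1487

0.1344


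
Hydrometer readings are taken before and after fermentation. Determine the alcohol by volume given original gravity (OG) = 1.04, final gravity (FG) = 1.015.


ABV = (OG − FG) · 131.25
ABV = (1.04 − 1.015) · 131.25

3.2813 % ABV


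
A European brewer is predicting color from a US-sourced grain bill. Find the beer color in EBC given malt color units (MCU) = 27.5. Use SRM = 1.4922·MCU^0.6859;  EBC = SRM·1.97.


SRM = 1.4922·27.5^0.6859 = 14.4899
EBC = 14.4899·1.97

28.5451 EBC


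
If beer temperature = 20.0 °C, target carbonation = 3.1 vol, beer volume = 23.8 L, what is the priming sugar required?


residual = 14.695·(0.01821 + 0.09011·e^(−0.04·T));  sugar = (target − residual)·4.0·V
residual = 14.695·(0.01821 + 0.09011·e^(−0.04·20.0)) = 0.8626
sugar = (3.1 − 0.8626)·4.0·23.8

213.0022 g


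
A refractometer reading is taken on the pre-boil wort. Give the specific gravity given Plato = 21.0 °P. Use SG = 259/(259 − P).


SG = 259/(259 − 21.0)

1.0882


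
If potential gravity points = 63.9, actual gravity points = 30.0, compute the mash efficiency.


efficiency = actual / potential × 100
efficiency = 30.0 / 63.9 × 100

46.9484 %


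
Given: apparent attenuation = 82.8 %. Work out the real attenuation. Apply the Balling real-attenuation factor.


RA = AA · 0.8192
RA = 82.8 · 0.8192

67.8298 %


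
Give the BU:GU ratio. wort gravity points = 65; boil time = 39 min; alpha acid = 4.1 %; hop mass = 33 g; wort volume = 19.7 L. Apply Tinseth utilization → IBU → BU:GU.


U = 1.65·0.000125^(GP/1000)·(1−e^(−0.04t))/4.15;  IBU = (α/100)·m·U·1000/V;  BU:GU = IBU/GP
U = 1.65·0.000125^(65/1000)·(1−e^(−0.04·39))/4.15 = 0.1751
IBU = (4.1/100)·33·0.1751·1000/19.7 = 12.0259
BU:GU = 12.0259/65

0.1850


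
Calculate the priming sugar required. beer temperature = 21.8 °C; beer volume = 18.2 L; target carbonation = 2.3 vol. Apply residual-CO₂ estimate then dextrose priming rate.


residual = 14.695·(0.01821 + 0.09011·e^(−0.04·T));  sugar = (target − residual)·4.0·V
residual = 14.695·(0.01821 + 0.09011·e^(−0.04·21.8)) = 0.8212
sugar = (2.3 − 0.8212)·4.0·18.2

107.6531 g


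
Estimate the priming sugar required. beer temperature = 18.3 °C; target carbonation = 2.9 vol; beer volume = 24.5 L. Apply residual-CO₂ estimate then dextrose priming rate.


residual = 14.695·(0.01821 + 0.09011·e^(−0.04·T));  sugar = (target − residual)·4.0·V
residual = 14.695·(0.01821 + 0.09011·e^(−0.04·18.3)) = 0.9044
sugar = (2.9 − 0.9044)·4.0·24.5

195.5640 g


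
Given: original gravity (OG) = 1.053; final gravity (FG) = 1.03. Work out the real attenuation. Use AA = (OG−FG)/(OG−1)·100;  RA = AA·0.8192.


AA = (1.053 − 1.03)/(1.053 − 1)·100 = 43.3962
RA = 43.3962·0.8192

35.5502 %


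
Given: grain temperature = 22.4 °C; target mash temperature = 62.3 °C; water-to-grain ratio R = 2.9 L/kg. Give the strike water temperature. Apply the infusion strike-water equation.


T_strike = (0.41/R)·(T_mash − T_grain) + T_mash
T_strike = (0.41/2.9)·(62.3 − 22.4) + 62.3

67.9410 °C


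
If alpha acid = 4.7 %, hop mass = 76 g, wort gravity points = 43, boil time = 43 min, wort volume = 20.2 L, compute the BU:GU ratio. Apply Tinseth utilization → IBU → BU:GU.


U = 1.65·0.000125^(GP/1000)·(1−e^(−0.04t))/4.15;  IBU = (α/100)·m·U·1000/V;  BU:GU = IBU/GP
U = 1.65·0.000125^(43/1000)·(1−e^(−0.04·43))/4.15 = 0.2218
IBU = (4.7/100)·76·0.2218·1000/20.2 = 39.2167
BU:GU = 39.2167/43

0.9120


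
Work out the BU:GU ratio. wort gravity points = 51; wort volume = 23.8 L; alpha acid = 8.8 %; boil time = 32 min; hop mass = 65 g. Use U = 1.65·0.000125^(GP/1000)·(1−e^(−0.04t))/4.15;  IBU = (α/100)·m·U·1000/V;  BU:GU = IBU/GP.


U = 1.65·0.000125^(51/1000)·(1−e^(−0.04·32))/4.15 = 0.1815
IBU = (8.8/100)·65·0.1815·1000/23.8 = 43.6227
BU:GU = 43.6227/51

0.8553


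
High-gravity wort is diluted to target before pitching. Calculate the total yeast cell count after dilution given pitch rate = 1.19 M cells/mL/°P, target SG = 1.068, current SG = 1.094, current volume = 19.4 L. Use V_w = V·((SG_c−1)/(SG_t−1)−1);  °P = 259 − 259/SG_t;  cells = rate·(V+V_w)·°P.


V_w = 19.4·((1.094−1)/(1.068−1)−1) = 7.4176
V_final = 19.4 + 7.4176 = 26.8176
°P = 259 − 259/1.068 = 16.4906
cells = 1.19·26.8176·16.4906

526.2657 billion cells


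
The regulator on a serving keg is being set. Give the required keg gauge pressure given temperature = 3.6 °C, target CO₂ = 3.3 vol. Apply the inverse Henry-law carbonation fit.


psi = vols/(0.01821 + 0.09011·e^(−0.04·T)) − 14.695
psi = 3.3/(0.01821 + 0.09011·e^(−0.04·3.6)) − 14.695

19.5960 psi


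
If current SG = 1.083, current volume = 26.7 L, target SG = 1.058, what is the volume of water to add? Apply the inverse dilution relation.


V_water = V·((SG_curr − 1)/(SG_target − 1) − 1)
V_water = 26.7·((1.083 − 1)/(1.058 − 1) − 1)

11.5086 L


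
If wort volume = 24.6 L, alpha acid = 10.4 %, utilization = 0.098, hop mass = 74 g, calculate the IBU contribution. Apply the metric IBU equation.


IBU = (α/100)·mass·U·1000 / V
IBU = (10.4/100)·74·0.098·1000 / 24.6

30.6589 IBU


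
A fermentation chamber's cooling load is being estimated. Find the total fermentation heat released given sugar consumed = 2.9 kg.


Q = m_sugar · 590 kJ/kg
Q = 2.9 · 590

1711.0000 kJ


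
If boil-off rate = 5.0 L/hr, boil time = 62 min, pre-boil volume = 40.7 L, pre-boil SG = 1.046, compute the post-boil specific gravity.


V_post = V_pre − rate·(t/60);  SG_post = 1 + (SG_pre−1)·V_pre/V_post
V_post = 40.7 − 5.0·(62/60) = 35.5333
SG_post = 1 + (1.046 − 1)·40.7/35.5333

1.0527


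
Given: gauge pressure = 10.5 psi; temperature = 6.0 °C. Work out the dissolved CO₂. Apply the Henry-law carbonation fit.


vols = (P + 14.695)·(0.01821 + 0.09011·e^(−0.04·T))
vols = (10.5 + 14.695)·(0.01821 + 0.09011·e^(−0.04·6.0))

2.2447 volumes


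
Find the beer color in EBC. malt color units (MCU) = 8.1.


SRM = 1.4922·MCU^0.6859;  EBC = SRM·1.97
SRM = 1.4922·8.1^0.6859 = 6.2655
EBC = 6.2655·1.97

12.3431 EBC


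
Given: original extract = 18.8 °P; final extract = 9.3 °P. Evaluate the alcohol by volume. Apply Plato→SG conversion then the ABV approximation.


SG = 259/(259 − P);  ABV = (OG − FG)·131.25
OG = 259/(259 − 18.8) = 1.0783
FG = 259/(259 − 9.3) = 1.0372
ABV = (1.0783 − 1.0372)·131.25

5.3843 % ABV


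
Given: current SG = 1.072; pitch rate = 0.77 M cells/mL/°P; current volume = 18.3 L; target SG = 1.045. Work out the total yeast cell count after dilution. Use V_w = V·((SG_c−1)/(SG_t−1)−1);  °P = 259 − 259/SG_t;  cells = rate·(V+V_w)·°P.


V_w = 18.3·((1.072−1)/(1.045−1)−1) = 10.9800
V_final = 18.3 + 10.9800 = 29.2800
°P = 259 − 259/1.045 = 11.1531
cells = 0.77·29.2800·11.1531

251.4536 billion cells


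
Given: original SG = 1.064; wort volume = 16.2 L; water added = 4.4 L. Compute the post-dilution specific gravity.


SG_new = 1 + (SG_old − 1)·V_old/(V_old + V_water)
pts = (1.064 − 1)·1000·16.2/(16.2 + 4.4) = 50.3301
SG_new = 1 + 50.3301/1000

1.0503


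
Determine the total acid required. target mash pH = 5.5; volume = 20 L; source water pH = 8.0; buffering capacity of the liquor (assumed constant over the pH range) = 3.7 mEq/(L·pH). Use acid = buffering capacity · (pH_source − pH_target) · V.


acid = 3.7 · (8.0 − 5.5) · 20

185.0000 mEq


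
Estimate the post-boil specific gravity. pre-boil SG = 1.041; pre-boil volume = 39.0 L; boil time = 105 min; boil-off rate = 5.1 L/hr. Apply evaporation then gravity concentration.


V_post = V_pre − rate·(t/60);  SG_post = 1 + (SG_pre−1)·V_pre/V_post
V_post = 39.0 − 5.1·(105/60) = 30.0750
SG_post = 1 + (1.041 − 1)·39.0/30.0750

1.0532


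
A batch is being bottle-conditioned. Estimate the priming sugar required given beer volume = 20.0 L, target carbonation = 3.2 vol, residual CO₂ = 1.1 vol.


sugar = (target − residual)·4.0·V
sugar = (3.2 − 1.1)·4.0·20.0

168.0000 g


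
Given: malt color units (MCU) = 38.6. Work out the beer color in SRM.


SRM = 1.4922 · MCU^0.6859
SRM = 1.4922 · 38.6^0.6859

18.2838 SRM


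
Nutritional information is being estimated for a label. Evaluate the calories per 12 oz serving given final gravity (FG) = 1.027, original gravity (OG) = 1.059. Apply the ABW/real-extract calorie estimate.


ABW = (OG−FG)·131.25·0.79/FG;  °P = 259 − 259/SG (for OG→OE and FG→AE);  RE = 0.1808·OE + 0.8192·AE;  Cal = (6.9·ABW + 4·(RE−0.1))·FG·3.55
ABW = (1.059 − 1.027)·131.25·0.79/1.027 = 3.2308
OE = 259 − 259/1.059 = 14.4297 °P
AE = 259 − 259/1.027 = 6.8092 °P
RE = 0.1808·14.4297 + 0.8192·6.8092 = 8.1869 °P
Cal = (6.9·3.2308 + 4·(8.1869−0.1))·1.027·3.55

199.2095 kcal


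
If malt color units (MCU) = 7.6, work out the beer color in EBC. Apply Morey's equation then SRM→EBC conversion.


SRM = 1.4922·MCU^0.6859;  EBC = SRM·1.97
SRM = 1.4922·7.6^0.6859 = 5.9976
EBC = 5.9976·1.97

11.8153 EBC


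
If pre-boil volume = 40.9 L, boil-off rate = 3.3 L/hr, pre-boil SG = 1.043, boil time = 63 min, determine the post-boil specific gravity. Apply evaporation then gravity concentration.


V_post = V_pre − rate·(t/60);  SG_post = 1 + (SG_pre−1)·V_pre/V_post
V_post = 40.9 − 3.3·(63/60) = 37.4350
SG_post = 1 + (1.043 − 1)·40.9/37.4350

1.0470


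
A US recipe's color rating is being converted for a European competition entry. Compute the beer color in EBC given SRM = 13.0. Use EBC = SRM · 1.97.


EBC = 13.0 · 1.97

25.6100 EBC


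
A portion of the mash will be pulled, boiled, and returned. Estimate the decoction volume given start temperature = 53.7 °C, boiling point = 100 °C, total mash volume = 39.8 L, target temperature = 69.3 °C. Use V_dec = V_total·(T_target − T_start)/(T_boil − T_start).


V_dec = 39.8·(69.3 − 53.7)/(100 − 53.7)

13.4099 L


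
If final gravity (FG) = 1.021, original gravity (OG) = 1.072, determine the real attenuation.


AA = (OG−FG)/(OG−1)·100;  RA = AA·0.8192
AA = (1.072 − 1.021)/(1.072 − 1)·100 = 70.8333
RA = 70.8333·0.8192

58.0267 %


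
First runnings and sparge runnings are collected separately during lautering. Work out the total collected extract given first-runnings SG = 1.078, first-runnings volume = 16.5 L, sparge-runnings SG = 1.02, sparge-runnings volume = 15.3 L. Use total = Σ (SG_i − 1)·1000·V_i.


first = (1.078 − 1)·1000·16.5 = 1287.0000
sparge = (1.02 − 1)·1000·15.3 = 306.0000
total = 1287.0000 + 306.0000

1593.0000 gravity·L


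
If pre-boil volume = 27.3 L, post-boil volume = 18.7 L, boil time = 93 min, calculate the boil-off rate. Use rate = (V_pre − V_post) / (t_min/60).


rate = (27.3 − 18.7) / (93/60)

5.5484 L/hr


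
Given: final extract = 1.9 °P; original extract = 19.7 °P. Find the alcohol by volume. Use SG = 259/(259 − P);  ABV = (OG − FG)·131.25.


OG = 259/(259 − 19.7) = 1.0823
FG = 259/(259 − 1.9) = 1.0074
ABV = (1.0823 − 1.0074)·131.25

9.8350 % ABV


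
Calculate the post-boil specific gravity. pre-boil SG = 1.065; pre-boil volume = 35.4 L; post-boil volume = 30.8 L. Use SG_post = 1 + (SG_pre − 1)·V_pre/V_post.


pts_pre = (1.065 − 1)·1000 = 65.0000
pts_post = 65.0000·35.4/30.8 = 74.7078
SG_post = 1 + 74.7078/1000

1.0747


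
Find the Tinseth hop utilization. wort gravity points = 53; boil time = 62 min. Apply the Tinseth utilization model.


U = 1.65·0.000125^(GP/1000) · (1 − e^(−0.04·t))/4.15
bigness = 1.65·0.000125^(53/1000) = 1.0248
boil_factor = (1 − e^(−0.04·62))/4.15 = 0.2208
U = 1.0248 · 0.2208

0.2263


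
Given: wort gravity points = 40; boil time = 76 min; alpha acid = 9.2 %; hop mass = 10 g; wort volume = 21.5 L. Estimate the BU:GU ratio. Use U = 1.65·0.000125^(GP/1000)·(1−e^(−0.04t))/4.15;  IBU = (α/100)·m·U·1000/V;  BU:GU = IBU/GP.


U = 1.65·0.000125^(40/1000)·(1−e^(−0.04·76))/4.15 = 0.2643
IBU = (9.2/100)·10·0.2643·1000/21.5 = 11.3077
BU:GU = 11.3077/40

0.2827


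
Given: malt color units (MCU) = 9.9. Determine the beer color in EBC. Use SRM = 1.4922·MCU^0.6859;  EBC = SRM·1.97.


SRM = 1.4922·9.9^0.6859 = 7.1901
EBC = 7.1901·1.97

14.1644 EBC


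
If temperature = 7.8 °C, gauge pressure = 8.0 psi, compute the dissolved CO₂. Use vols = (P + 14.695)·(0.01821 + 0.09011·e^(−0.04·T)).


vols = (8.0 + 14.695)·(0.01821 + 0.09011·e^(−0.04·7.8))

1.9102 volumes


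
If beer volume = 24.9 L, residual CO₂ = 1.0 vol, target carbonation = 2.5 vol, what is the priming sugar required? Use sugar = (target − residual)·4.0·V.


sugar = (2.5 − 1.0)·4.0·24.9

149.4000 g


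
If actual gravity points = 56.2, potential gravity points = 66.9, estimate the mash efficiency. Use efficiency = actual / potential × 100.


efficiency = 56.2 / 66.9 × 100

84.0060 %


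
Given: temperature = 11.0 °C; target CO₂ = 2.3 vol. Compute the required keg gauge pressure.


psi = vols/(0.01821 + 0.09011·e^(−0.04·T)) − 14.695
psi = 2.3/(0.01821 + 0.09011·e^(−0.04·11.0)) − 14.695

15.4713 psi


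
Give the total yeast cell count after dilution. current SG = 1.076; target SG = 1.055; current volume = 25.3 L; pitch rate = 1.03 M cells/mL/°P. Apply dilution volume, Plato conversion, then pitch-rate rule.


V_w = V·((SG_c−1)/(SG_t−1)−1);  °P = 259 − 259/SG_t;  cells = rate·(V+V_w)·°P
V_w = 25.3·((1.076−1)/(1.055−1)−1) = 9.6600
V_final = 25.3 + 9.6600 = 34.9600
°P = 259 − 259/1.055 = 13.5024
cells = 1.03·34.9600·13.5024

486.2041 billion cells


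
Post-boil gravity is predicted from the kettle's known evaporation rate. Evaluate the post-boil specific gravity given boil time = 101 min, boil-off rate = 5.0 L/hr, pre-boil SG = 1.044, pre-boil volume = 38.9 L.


V_post = V_pre − rate·(t/60);  SG_post = 1 + (SG_pre−1)·V_pre/V_post
V_post = 38.9 − 5.0·(101/60) = 30.4833
SG_post = 1 + (1.044 − 1)·38.9/30.4833

1.0561


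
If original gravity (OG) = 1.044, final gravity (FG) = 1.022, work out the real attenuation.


AA = (OG−FG)/(OG−1)·100;  RA = AA·0.8192
AA = (1.044 − 1.022)/(1.044 − 1)·100 = 50.0000
RA = 50.0000·0.8192

40.9600 %


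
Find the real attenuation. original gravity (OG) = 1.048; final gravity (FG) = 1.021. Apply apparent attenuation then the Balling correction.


AA = (OG−FG)/(OG−1)·100;  RA = AA·0.8192
AA = (1.048 − 1.021)/(1.048 − 1)·100 = 56.2500
RA = 56.2500·0.8192

46.0800 %


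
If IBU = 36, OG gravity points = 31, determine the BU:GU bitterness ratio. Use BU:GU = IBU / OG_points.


BU:GU = 36 / 31

1.1613


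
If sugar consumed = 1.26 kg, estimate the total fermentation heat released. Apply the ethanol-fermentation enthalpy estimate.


Q = m_sugar · 590 kJ/kg
Q = 1.26 · 590

743.4000 kJ


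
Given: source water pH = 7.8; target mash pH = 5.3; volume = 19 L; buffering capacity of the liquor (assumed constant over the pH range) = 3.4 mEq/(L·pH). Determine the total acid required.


acid = buffering capacity · (pH_source − pH_target) · V
acid = 3.4 · (7.8 − 5.3) · 19

161.5000 mEq


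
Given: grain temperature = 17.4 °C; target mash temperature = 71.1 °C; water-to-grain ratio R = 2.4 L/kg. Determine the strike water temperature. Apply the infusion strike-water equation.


T_strike = (0.41/R)·(T_mash − T_grain) + T_mash
T_strike = (0.41/2.4)·(71.1 − 17.4) + 71.1

80.2737 °C


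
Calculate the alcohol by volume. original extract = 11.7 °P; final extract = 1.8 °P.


SG = 259/(259 − P);  ABV = (OG − FG)·131.25
OG = 259/(259 − 11.7) = 1.0473
FG = 259/(259 − 1.8) = 1.0070
ABV = (1.0473 − 1.0070)·131.25

5.2910 % ABV


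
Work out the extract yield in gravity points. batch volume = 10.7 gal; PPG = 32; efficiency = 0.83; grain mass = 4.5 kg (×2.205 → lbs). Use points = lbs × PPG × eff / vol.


lbs = 4.5 × 2.205 = 9.9225
points = 9.9225 × 32 × 0.83 / 10.7

24.6301 points


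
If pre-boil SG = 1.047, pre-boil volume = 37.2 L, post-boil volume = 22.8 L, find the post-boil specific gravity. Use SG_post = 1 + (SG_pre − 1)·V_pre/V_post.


pts_pre = (1.047 − 1)·1000 = 47.0000
pts_post = 47.0000·37.2/22.8 = 76.6842
SG_post = 1 + 76.6842/1000

1.0767


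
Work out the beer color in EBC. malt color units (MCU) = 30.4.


SRM = 1.4922·MCU^0.6859;  EBC = SRM·1.97
SRM = 1.4922·30.4^0.6859 = 15.5214
EBC = 15.5214·1.97

30.5771 EBC


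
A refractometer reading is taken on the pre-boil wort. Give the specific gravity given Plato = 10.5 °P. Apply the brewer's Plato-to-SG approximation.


SG = 259/(259 − P)
SG = 259/(259 − 10.5)

1.0423


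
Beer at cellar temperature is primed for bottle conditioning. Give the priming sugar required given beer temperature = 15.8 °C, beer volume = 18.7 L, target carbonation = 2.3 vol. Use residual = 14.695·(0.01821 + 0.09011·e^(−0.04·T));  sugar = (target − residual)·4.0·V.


residual = 14.695·(0.01821 + 0.09011·e^(−0.04·15.8)) = 0.9714
sugar = (2.3 − 0.9714)·4.0·18.7

99.3773 g


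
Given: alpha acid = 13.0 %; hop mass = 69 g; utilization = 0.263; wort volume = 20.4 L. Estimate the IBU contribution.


IBU = (α/100)·mass·U·1000 / V
IBU = (13.0/100)·69·0.263·1000 / 20.4

115.6426 IBU


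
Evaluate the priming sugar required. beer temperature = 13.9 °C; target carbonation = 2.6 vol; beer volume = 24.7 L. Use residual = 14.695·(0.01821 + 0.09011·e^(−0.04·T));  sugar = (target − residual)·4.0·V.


residual = 14.695·(0.01821 + 0.09011·e^(−0.04·13.9)) = 1.0270
sugar = (2.6 − 1.0270)·4.0·24.7

155.4121 g


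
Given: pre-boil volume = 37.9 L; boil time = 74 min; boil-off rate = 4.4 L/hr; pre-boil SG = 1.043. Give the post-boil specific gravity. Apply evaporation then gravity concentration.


V_post = V_pre − rate·(t/60);  SG_post = 1 + (SG_pre−1)·V_pre/V_post
V_post = 37.9 − 4.4·(74/60) = 32.4733
SG_post = 1 + (1.043 − 1)·37.9/32.4733

1.0502


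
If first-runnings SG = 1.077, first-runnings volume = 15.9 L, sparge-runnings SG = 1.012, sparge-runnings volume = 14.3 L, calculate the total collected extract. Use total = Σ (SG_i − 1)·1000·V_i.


first = (1.077 − 1)·1000·15.9 = 1224.3000
sparge = (1.012 − 1)·1000·14.3 = 171.6000
total = 1224.3000 + 171.6000

1395.9000 gravity·L


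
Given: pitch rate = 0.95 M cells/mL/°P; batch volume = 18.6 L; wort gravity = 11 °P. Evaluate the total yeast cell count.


cells (billions) = rate · V_L · °P
cells = 0.95 · 18.6 · 11

194.3700 billion cells


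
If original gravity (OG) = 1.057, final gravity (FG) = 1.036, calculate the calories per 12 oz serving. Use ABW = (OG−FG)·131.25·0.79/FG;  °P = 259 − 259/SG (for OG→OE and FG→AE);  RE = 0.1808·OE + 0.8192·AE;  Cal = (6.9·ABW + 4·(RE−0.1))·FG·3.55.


ABW = (1.057 − 1.036)·131.25·0.79/1.036 = 2.1018
OE = 259 − 259/1.057 = 13.9669 °P
AE = 259 − 259/1.036 = 9.0000 °P
RE = 0.1808·13.9669 + 0.8192·9.0000 = 9.8980 °P
Cal = (6.9·2.1018 + 4·(9.8980−0.1))·1.036·3.55

197.4769 kcal


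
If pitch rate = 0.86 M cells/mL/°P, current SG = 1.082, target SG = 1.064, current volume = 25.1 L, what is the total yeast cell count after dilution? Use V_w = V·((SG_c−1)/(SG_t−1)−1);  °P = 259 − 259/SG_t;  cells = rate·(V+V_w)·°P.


V_w = 25.1·((1.082−1)/(1.064−1)−1) = 7.0594
V_final = 25.1 + 7.0594 = 32.1594
°P = 259 − 259/1.064 = 15.5789
cells = 0.86·32.1594·15.5789

430.8679 billion cells


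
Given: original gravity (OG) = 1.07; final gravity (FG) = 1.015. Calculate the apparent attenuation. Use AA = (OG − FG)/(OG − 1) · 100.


AA = (1.07 − 1.015)/(1.07 − 1) · 100

78.5714 %


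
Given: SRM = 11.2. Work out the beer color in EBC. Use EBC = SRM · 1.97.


EBC = 11.2 · 1.97

22.0640 EBC


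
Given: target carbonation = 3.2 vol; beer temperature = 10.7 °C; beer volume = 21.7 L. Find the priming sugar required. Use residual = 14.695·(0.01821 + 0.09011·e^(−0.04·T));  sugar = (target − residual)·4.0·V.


residual = 14.695·(0.01821 + 0.09011·e^(−0.04·10.7)) = 1.1307
sugar = (3.2 − 1.1307)·4.0·21.7

179.6150 g


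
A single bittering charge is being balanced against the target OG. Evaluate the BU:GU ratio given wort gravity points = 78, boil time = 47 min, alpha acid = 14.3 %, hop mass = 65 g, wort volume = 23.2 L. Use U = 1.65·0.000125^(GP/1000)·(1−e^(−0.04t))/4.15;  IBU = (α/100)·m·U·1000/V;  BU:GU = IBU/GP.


U = 1.65·0.000125^(78/1000)·(1−e^(−0.04·47))/4.15 = 0.1671
IBU = (14.3/100)·65·0.1671·1000/23.2 = 66.9653
BU:GU = 66.9653/78

0.8585


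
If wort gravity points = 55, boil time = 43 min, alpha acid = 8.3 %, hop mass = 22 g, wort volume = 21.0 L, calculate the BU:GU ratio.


U = 1.65·0.000125^(GP/1000)·(1−e^(−0.04t))/4.15;  IBU = (α/100)·m·U·1000/V;  BU:GU = IBU/GP
U = 1.65·0.000125^(55/1000)·(1−e^(−0.04·43))/4.15 = 0.1991
IBU = (8.3/100)·22·0.1991·1000/21.0 = 17.3123
BU:GU = 17.3123/55

0.3148


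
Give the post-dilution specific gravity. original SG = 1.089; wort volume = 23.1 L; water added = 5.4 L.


SG_new = 1 + (SG_old − 1)·V_old/(V_old + V_water)
pts = (1.089 − 1)·1000·23.1/(23.1 + 5.4) = 72.1368
SG_new = 1 + 72.1368/1000

1.0721


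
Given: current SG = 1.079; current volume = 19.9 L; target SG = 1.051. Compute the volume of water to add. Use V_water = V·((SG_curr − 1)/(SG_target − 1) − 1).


V_water = 19.9·((1.079 − 1)/(1.051 − 1) − 1)

10.9255 L


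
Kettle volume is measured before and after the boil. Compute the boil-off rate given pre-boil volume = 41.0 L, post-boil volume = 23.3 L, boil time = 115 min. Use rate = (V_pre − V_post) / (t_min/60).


rate = (41.0 − 23.3) / (115/60)

9.2348 L/hr


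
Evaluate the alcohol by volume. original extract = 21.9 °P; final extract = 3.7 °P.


SG = 259/(259 − P);  ABV = (OG − FG)·131.25
OG = 259/(259 − 21.9) = 1.0924
FG = 259/(259 − 3.7) = 1.0145
ABV = (1.0924 − 1.0145)·131.25

10.2209 % ABV


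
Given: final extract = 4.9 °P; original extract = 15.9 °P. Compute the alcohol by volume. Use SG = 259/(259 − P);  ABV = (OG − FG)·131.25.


OG = 259/(259 − 15.9) = 1.0654
FG = 259/(259 − 4.9) = 1.0193
ABV = (1.0654 − 1.0193)·131.25

6.0534 % ABV


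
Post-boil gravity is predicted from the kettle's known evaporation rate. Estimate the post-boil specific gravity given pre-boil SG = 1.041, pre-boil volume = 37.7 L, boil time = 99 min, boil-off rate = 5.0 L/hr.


V_post = V_pre − rate·(t/60);  SG_post = 1 + (SG_pre−1)·V_pre/V_post
V_post = 37.7 − 5.0·(99/60) = 29.4500
SG_post = 1 + (1.041 − 1)·37.7/29.4500

1.0525


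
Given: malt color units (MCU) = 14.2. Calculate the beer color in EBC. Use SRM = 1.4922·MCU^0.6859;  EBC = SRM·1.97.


SRM = 1.4922·14.2^0.6859 = 9.2083
EBC = 9.2083·1.97

18.1404 EBC


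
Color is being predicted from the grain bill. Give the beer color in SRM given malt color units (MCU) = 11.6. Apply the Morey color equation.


SRM = 1.4922 · MCU^0.6859
SRM = 1.4922 · 11.6^0.6859

8.0157 SRM


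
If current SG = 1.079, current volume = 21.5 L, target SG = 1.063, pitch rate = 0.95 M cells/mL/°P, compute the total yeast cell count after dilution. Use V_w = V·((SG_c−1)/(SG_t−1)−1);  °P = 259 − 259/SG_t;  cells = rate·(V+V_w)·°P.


V_w = 21.5·((1.079−1)/(1.063−1)−1) = 5.4603
V_final = 21.5 + 5.4603 = 26.9603
°P = 259 − 259/1.063 = 15.3500
cells = 0.95·26.9603·15.3500

393.1476 billion cells


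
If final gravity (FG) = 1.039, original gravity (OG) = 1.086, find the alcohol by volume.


ABV = (OG − FG) · 131.25
ABV = (1.086 − 1.039) · 131.25

6.1688 % ABV


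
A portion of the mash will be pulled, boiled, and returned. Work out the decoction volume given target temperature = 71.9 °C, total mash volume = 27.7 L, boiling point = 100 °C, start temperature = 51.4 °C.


V_dec = V_total·(T_target − T_start)/(T_boil − T_start)
V_dec = 27.7·(71.9 − 51.4)/(100 − 51.4)

11.6842 L


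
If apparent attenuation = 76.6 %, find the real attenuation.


RA = AA · 0.8192
RA = 76.6 · 0.8192

62.7507 %
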